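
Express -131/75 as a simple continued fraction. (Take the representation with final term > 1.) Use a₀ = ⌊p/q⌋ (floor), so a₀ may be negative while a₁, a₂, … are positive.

-131 = -2*75 + 19
75 = 3*19 + 18
19 = 1*18 + 1
18 = 18*1 + 0  (stop)
So -131/75 = [-2; 3, 1, 18].

[-2; 3, 1, 18]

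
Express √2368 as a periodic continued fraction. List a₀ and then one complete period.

a₀ = ⌊√2368⌋ = 48.
With m₀=0, d₀=1 and mₖ₊₁ = dₖaₖ − mₖ, dₖ₊₁ = (n − mₖ₊₁²)/dₖ, aₖ₊₁ = ⌊(a₀+mₖ₊₁)/dₖ₊₁⌋:
  k=1: m=48, d=64, a=1
  k=2: m=16, d=33, a=1
  k=3: m=17, d=63, a=1
  k=4: m=46, d=4, a=23
  k=5: m=46, d=63, a=1
  k=6: m=17, d=33, a=1
  k=7: m=16, d=64, a=1
  k=8: m=48, d=1, a=96
d=1 and a=2a₀=96 at k=8, so the next step gives (m, d) = (48, 64) again — its k=1 value — and the period has length 8.

[48; 1, 1, 1, 23, 1, 1, 1, 96]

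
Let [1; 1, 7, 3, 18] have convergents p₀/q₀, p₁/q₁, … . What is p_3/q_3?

Using pₖ = aₖpₖ₋₁ + pₖ₋₂, qₖ = aₖqₖ₋₁ + qₖ₋₂ (with p₋₁=1, p₋₂=0, q₋₁=0, q₋₂=1):
  k=0: a=1, p=1, q=1
  k=1: a=1, p=2, q=1
  k=2: a=7, p=15, q=8
  k=3: a=3, p=47, q=25

47/25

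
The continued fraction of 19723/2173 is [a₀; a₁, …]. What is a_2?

19723 = 9·2173 + 166   →  a_0 = 9
2173 = 13·166 + 15   →  a_1 = 13
166 = 11·15 + 1   →  a_2 = 11

11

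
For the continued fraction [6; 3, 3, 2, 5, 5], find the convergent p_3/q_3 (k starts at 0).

Using pₖ = aₖpₖ₋₁ + pₖ₋₂, qₖ = aₖqₖ₋₁ + qₖ₋₂ (with p₋₁=1, p₋₂=0, q₋₁=0, q₋₂=1):
  k=0: a=6, p=6, q=1
  k=1: a=3, p=19, q=3
  k=2: a=3, p=63, q=10
  k=3: a=2, p=145, q=23

145/23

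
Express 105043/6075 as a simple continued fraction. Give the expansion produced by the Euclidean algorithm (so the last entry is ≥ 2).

105043 = 17×6075 + 1768
6075 = 3×1768 + 771
1768 = 2×771 + 226
771 = 3×226 + 93
226 = 2×93 + 40
93 = 2×40 + 13
40 = 3×13 + 1
13 = 13×1 + 0  (stop)
So 105043/6075 = [17; 3, 2, 3, 2, 2, 3, 13].

[17; 3, 2, 3, 2, 2, 3, 13]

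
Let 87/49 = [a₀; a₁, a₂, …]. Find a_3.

87 = 1·49 + 38   →  a_0 = 1
49 = 1·38 + 11   →  a_1 = 1
38 = 3·11 + 5   →  a_2 = 3
11 = 2·5 + 1   →  a_3 = 2

2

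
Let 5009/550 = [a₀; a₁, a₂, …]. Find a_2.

5009 = 9·550 + 59   →  a_0 = 9
550 = 9·59 + 19   →  a_1 = 9
59 = 3·19 + 2   →  a_2 = 3

3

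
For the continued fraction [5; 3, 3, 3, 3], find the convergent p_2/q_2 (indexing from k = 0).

Using pₖ = aₖpₖ₋₁ + pₖ₋₂, qₖ = aₖqₖ₋₁ + qₖ₋₂ (with p₋₁=1, p₋₂=0, q₋₁=0, q₋₂=1):
  k=0: a=5, p=5, q=1
  k=1: a=3, p=16, q=3
  k=2: a=3, p=53, q=10

53/10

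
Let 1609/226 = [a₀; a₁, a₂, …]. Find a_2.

1609 = 7·226 + 27   →  a_0 = 7
226 = 8·27 + 10   →  a_1 = 8
27 = 2·10 + 7   →  a_2 = 2

2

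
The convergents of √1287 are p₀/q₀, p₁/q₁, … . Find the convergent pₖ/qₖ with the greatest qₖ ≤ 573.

20341/567

√1287 = [35; 1, 6, 1, 70, …] (period length 4).
Convergents:
  p_0/q_0 = 35/1
  p_1/q_1 = 36/1
  p_2/q_2 = 251/7
  p_3/q_3 = 287/8
  p_4/q_4 = 20341/567
  p_5/q_5 = 20628/575
q_4 = 567 ≤ 573 < 575 = q_5, so the answer is 20341/567.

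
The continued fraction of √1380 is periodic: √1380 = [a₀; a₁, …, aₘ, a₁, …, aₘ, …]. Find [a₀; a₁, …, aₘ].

[37; 6, 1, 2, 1, 6, 74]

a₀ = ⌊√1380⌋ = 37.
With m₀=0, d₀=1 and mₖ₊₁ = dₖaₖ − mₖ, dₖ₊₁ = (n − mₖ₊₁²)/dₖ, aₖ₊₁ = ⌊(a₀+mₖ₊₁)/dₖ₊₁⌋:
  k=1: m=37, d=11, a=6
  k=2: m=29, d=49, a=1
  k=3: m=20, d=20, a=2
  k=4: m=20, d=49, a=1
  k=5: m=29, d=11, a=6
  k=6: m=37, d=1, a=74
d=1 and a=2a₀=74 at k=6, so the next step gives (m, d) = (37, 11) again — its k=1 value — and the period has length 6.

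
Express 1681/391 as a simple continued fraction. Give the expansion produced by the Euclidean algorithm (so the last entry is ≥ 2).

[4; 3, 2, 1, 12, 3]

1681 = 4·391 + 117
391 = 3·117 + 40
117 = 2·40 + 37
40 = 1·37 + 3
37 = 12·3 + 1
3 = 3·1 + 0  (stop)
So 1681/391 = [4; 3, 2, 1, 12, 3].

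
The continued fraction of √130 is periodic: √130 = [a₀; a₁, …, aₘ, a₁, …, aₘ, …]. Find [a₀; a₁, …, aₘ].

[11; 2, 2, 22]

a₀ = ⌊√130⌋ = 11.
With m₀=0, d₀=1 and mₖ₊₁ = dₖaₖ − mₖ, dₖ₊₁ = (n − mₖ₊₁²)/dₖ, aₖ₊₁ = ⌊(a₀+mₖ₊₁)/dₖ₊₁⌋:
  k=1: m=11, d=9, a=2
  k=2: m=7, d=9, a=2
  k=3: m=11, d=1, a=22
d=1 and a=2a₀=22 at k=3, so the next step gives (m, d) = (11, 9) again — its k=1 value — and the period has length 3.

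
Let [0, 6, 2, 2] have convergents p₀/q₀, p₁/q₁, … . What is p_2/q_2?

Using pₖ = aₖpₖ₋₁ + pₖ₋₂, qₖ = aₖqₖ₋₁ + qₖ₋₂ (with p₋₁=1, p₋₂=0, q₋₁=0, q₋₂=1):
  k=0: a=0, p=0, q=1
  k=1: a=6, p=1, q=6
  k=2: a=2, p=2, q=13

2/13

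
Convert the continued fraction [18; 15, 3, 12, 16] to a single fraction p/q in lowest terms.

164719/9118

Using pₖ = aₖpₖ₋₁ + pₖ₋₂ and qₖ = aₖqₖ₋₁ + qₖ₋₂:
  k=0: a=18, p=18, q=1
  k=1: a=15, p=271, q=15
  k=2: a=3, p=831, q=46
  k=3: a=12, p=10243, q=567
  k=4: a=16, p=164719, q=9118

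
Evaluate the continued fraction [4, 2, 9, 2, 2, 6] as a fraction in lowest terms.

Using pₖ = aₖpₖ₋₁ + pₖ₋₂ and qₖ = aₖqₖ₋₁ + qₖ₋₂:
  k=0: a=4, p=4, q=1
  k=1: a=2, p=9, q=2
  k=2: a=9, p=85, q=19
  k=3: a=2, p=179, q=40
  k=4: a=2, p=443, q=99
  k=5: a=6, p=2837, q=634

2837/634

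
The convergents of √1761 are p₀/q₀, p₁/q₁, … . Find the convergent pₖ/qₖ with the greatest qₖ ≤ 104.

1175/28

√1761 = [41; 1, 26, 1, 82, …] (period length 4).
Convergents:
  p_0/q_0 = 41/1
  p_1/q_1 = 42/1
  p_2/q_2 = 1133/27
  p_3/q_3 = 1175/28
  p_4/q_4 = 97483/2323
q_3 = 28 ≤ 104 < 2323 = q_4, so the answer is 1175/28.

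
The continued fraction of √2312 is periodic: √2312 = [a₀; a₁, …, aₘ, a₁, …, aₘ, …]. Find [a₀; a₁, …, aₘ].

[48; 12, 96]

a₀ = ⌊√2312⌋ = 48.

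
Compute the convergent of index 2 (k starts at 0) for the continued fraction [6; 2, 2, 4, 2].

32/5

Using pₖ = aₖpₖ₋₁ + pₖ₋₂, qₖ = aₖqₖ₋₁ + qₖ₋₂ (with p₋₁=1, p₋₂=0, q₋₁=0, q₋₂=1):
  k=0: a=6, p=6, q=1
  k=1: a=2, p=13, q=2
  k=2: a=2, p=32, q=5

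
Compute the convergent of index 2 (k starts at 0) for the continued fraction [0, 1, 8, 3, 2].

8/9

Using pₖ = aₖpₖ₋₁ + pₖ₋₂, qₖ = aₖqₖ₋₁ + qₖ₋₂ (with p₋₁=1, p₋₂=0, q₋₁=0, q₋₂=1):
  k=0: a=0, p=0, q=1
  k=1: a=1, p=1, q=1
  k=2: a=8, p=8, q=9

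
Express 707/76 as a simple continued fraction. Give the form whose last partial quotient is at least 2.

[9; 3, 3, 3, 2]

707 = 9*76 + 23
76 = 3*23 + 7
23 = 3*7 + 2
7 = 3*2 + 1
2 = 2*1 + 0  (stop)
So 707/76 = [9; 3, 3, 3, 2].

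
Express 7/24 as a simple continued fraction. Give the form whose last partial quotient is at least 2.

7 = 0·24 + 7
24 = 3·7 + 3
7 = 2·3 + 1
3 = 3·1 + 0  (stop)
So 7/24 = [0; 3, 2, 3].

[0; 3, 2, 3]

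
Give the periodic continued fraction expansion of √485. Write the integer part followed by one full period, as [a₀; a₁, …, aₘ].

[22; 44]

a₀ = ⌊√485⌋ = 22.
With m₀=0, d₀=1 and mₖ₊₁ = dₖaₖ − mₖ, dₖ₊₁ = (n − mₖ₊₁²)/dₖ, aₖ₊₁ = ⌊(a₀+mₖ₊₁)/dₖ₊₁⌋:
  k=1: m=22, d=1, a=44
d=1 and a=2a₀=44 at k=1, so the next step gives (m, d) = (22, 1) again — its k=1 value — and the period has length 1.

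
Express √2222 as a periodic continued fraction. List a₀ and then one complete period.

a₀ = ⌊√2222⌋ = 47.
With m₀=0, d₀=1 and mₖ₊₁ = dₖaₖ − mₖ, dₖ₊₁ = (n − mₖ₊₁²)/dₖ, aₖ₊₁ = ⌊(a₀+mₖ₊₁)/dₖ₊₁⌋:
  k=1: m=47, d=13, a=7
  k=2: m=44, d=22, a=4
  k=3: m=44, d=13, a=7
  k=4: m=47, d=1, a=94
d=1 and a=2a₀=94 at k=4, so the next step gives (m, d) = (47, 13) again — its k=1 value — and the period has length 4.

[47; 7, 4, 7, 94]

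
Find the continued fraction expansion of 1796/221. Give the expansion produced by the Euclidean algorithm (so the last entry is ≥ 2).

[8; 7, 1, 8, 3]

1796 = 8·221 + 28
221 = 7·28 + 25
28 = 1·25 + 3
25 = 8·3 + 1
3 = 3·1 + 0  (stop)
So 1796/221 = [8; 7, 1, 8, 3].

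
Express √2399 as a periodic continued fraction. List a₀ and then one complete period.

a₀ = ⌊√2399⌋ = 48.
With m₀=0, d₀=1 and mₖ₊₁ = dₖaₖ − mₖ, dₖ₊₁ = (n − mₖ₊₁²)/dₖ, aₖ₊₁ = ⌊(a₀+mₖ₊₁)/dₖ₊₁⌋:
  k=1: m=48, d=95, a=1
  k=2: m=47, d=2, a=47
  k=3: m=47, d=95, a=1
  k=4: m=48, d=1, a=96
d=1 and a=2a₀=96 at k=4, so the next step gives (m, d) = (48, 95) again — its k=1 value — and the period has length 4.

[48; 1, 47, 1, 96]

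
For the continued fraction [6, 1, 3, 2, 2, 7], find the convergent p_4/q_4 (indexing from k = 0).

Using pₖ = aₖpₖ₋₁ + pₖ₋₂, qₖ = aₖqₖ₋₁ + qₖ₋₂ (with p₋₁=1, p₋₂=0, q₋₁=0, q₋₂=1):
  k=0: a=6, p=6, q=1
  k=1: a=1, p=7, q=1
  k=2: a=3, p=27, q=4
  k=3: a=2, p=61, q=9
  k=4: a=2, p=149, q=22

149/22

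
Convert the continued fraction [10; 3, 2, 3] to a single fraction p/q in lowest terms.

247/24

Using pₖ = aₖpₖ₋₁ + pₖ₋₂ and qₖ = aₖqₖ₋₁ + qₖ₋₂:
  k=0: a=10, p=10, q=1
  k=1: a=3, p=31, q=3
  k=2: a=2, p=72, q=7
  k=3: a=3, p=247, q=24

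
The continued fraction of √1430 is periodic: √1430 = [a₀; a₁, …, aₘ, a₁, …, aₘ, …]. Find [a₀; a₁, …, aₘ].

a₀ = ⌊√1430⌋ = 37.
With m₀=0, d₀=1 and mₖ₊₁ = dₖaₖ − mₖ, dₖ₊₁ = (n − mₖ₊₁²)/dₖ, aₖ₊₁ = ⌊(a₀+mₖ₊₁)/dₖ₊₁⌋:
  k=1: m=37, d=61, a=1
  k=2: m=24, d=14, a=4
  k=3: m=32, d=29, a=2
  k=4: m=26, d=26, a=2
  k=5: m=26, d=29, a=2
  k=6: m=32, d=14, a=4
  k=7: m=24, d=61, a=1
  k=8: m=37, d=1, a=74
d=1 and a=2a₀=74 at k=8, so the next step gives (m, d) = (37, 61) again — its k=1 value — and the period has length 8.

[37; 1, 4, 2, 2, 2, 4, 1, 74]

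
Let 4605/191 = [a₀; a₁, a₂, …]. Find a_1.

9

4605 = 24·191 + 21   →  a_0 = 24
191 = 9·21 + 2   →  a_1 = 9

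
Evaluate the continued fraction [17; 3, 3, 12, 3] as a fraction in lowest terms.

Using pₖ = aₖpₖ₋₁ + pₖ₋₂ and qₖ = aₖqₖ₋₁ + qₖ₋₂:
  k=0: a=17, p=17, q=1
  k=1: a=3, p=52, q=3
  k=2: a=3, p=173, q=10
  k=3: a=12, p=2128, q=123
  k=4: a=3, p=6557, q=379

6557/379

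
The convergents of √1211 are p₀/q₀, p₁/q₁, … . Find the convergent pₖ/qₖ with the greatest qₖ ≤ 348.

11971/344

√1211 = [34; 1, 3, 1, 68, …] (period length 4).
Convergents:
  p_0/q_0 = 34/1
  p_1/q_1 = 35/1
  p_2/q_2 = 139/4
  p_3/q_3 = 174/5
  p_4/q_4 = 11971/344
  p_5/q_5 = 12145/349
q_4 = 344 ≤ 348 < 349 = q_5, so the answer is 11971/344.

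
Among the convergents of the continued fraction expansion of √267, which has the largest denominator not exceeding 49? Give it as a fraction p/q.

√267 = [16; 2, 1, 15, 1, 2, 32, …] (period length 6).
Convergents:
  p_0/q_0 = 16/1
  p_1/q_1 = 33/2
  p_2/q_2 = 49/3
  p_3/q_3 = 768/47
  p_4/q_4 = 817/50
q_3 = 47 ≤ 49 < 50 = q_4, so the answer is 768/47.

768/47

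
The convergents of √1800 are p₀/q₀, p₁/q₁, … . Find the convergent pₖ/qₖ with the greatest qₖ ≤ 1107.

√1800 = [42; 2, 2, 1, 8, 1, 2, 2, 84, …] (period length 8).
Convergents:
  p_0/q_0 = 42/1
  p_1/q_1 = 85/2
  p_2/q_2 = 212/5
  p_3/q_3 = 297/7
  p_4/q_4 = 2588/61
  p_5/q_5 = 2885/68
  p_6/q_6 = 8358/197
  p_7/q_7 = 19601/462
  p_8/q_8 = 1654842/39005
q_7 = 462 ≤ 1107 < 39005 = q_8, so the answer is 19601/462.

19601/462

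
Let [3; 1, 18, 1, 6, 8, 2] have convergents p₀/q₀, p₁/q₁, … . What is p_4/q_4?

Using pₖ = aₖpₖ₋₁ + pₖ₋₂, qₖ = aₖqₖ₋₁ + qₖ₋₂ (with p₋₁=1, p₋₂=0, q₋₁=0, q₋₂=1):
  k=0: a=3, p=3, q=1
  k=1: a=1, p=4, q=1
  k=2: a=18, p=75, q=19
  k=3: a=1, p=79, q=20
  k=4: a=6, p=549, q=139

549/139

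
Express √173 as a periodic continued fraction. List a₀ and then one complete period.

a₀ = ⌊√173⌋ = 13.
With m₀=0, d₀=1 and mₖ₊₁ = dₖaₖ − mₖ, dₖ₊₁ = (n − mₖ₊₁²)/dₖ, aₖ₊₁ = ⌊(a₀+mₖ₊₁)/dₖ₊₁⌋:
  k=1: m=13, d=4, a=6
  k=2: m=11, d=13, a=1
  k=3: m=2, d=13, a=1
  k=4: m=11, d=4, a=6
  k=5: m=13, d=1, a=26
d=1 and a=2a₀=26 at k=5, so the next step gives (m, d) = (13, 4) again — its k=1 value — and the period has length 5.

[13; 6, 1, 1, 6, 26]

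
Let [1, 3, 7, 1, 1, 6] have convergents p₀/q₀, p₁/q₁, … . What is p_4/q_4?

62/47

Using pₖ = aₖpₖ₋₁ + pₖ₋₂, qₖ = aₖqₖ₋₁ + qₖ₋₂ (with p₋₁=1, p₋₂=0, q₋₁=0, q₋₂=1):
  k=0: a=1, p=1, q=1
  k=1: a=3, p=4, q=3
  k=2: a=7, p=29, q=22
  k=3: a=1, p=33, q=25
  k=4: a=1, p=62, q=47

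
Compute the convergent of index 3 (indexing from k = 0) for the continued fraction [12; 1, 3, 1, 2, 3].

Using pₖ = aₖpₖ₋₁ + pₖ₋₂, qₖ = aₖqₖ₋₁ + qₖ₋₂ (with p₋₁=1, p₋₂=0, q₋₁=0, q₋₂=1):
  k=0: a=12, p=12, q=1
  k=1: a=1, p=13, q=1
  k=2: a=3, p=51, q=4
  k=3: a=1, p=64, q=5

64/5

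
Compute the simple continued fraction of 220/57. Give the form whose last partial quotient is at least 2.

220 = 3×57 + 49
57 = 1×49 + 8
49 = 6×8 + 1
8 = 8×1 + 0  (stop)
So 220/57 = [3; 1, 6, 8].

[3; 1, 6, 8]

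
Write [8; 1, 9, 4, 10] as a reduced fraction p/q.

3739/420

Using pₖ = aₖpₖ₋₁ + pₖ₋₂ and qₖ = aₖqₖ₋₁ + qₖ₋₂:
  k=0: a=8, p=8, q=1
  k=1: a=1, p=9, q=1
  k=2: a=9, p=89, q=10
  k=3: a=4, p=365, q=41
  k=4: a=10, p=3739, q=420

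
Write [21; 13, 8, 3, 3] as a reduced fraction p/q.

Using pₖ = aₖpₖ₋₁ + pₖ₋₂ and qₖ = aₖqₖ₋₁ + qₖ₋₂:
  k=0: a=21, p=21, q=1
  k=1: a=13, p=274, q=13
  k=2: a=8, p=2213, q=105
  k=3: a=3, p=6913, q=328
  k=4: a=3, p=22952, q=1089

22952/1089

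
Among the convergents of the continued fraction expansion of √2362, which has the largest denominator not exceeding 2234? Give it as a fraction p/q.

70908/1459

√2362 = [48; 1, 1, 1, 1, 96, …] (period length 5).
Convergents:
  p_0/q_0 = 48/1
  p_1/q_1 = 49/1
  p_2/q_2 = 97/2
  p_3/q_3 = 146/3
  p_4/q_4 = 243/5
  p_5/q_5 = 23474/483
  p_6/q_6 = 23717/488
  p_7/q_7 = 47191/971
  p_8/q_8 = 70908/1459
  p_9/q_9 = 118099/2430
q_8 = 1459 ≤ 2234 < 2430 = q_9, so the answer is 70908/1459.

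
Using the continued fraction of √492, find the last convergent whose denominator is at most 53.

244/11

√492 = [22; 5, 1, 1, 10, 1, 1, 5, 44, …] (period length 8).
Convergents:
  p_0/q_0 = 22/1
  p_1/q_1 = 111/5
  p_2/q_2 = 133/6
  p_3/q_3 = 244/11
  p_4/q_4 = 2573/116
q_3 = 11 ≤ 53 < 116 = q_4, so the answer is 244/11.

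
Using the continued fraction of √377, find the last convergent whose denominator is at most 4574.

√377 = [19; 2, 2, 2, 38, …] (period length 4).
Convergents:
  p_0/q_0 = 19/1
  p_1/q_1 = 39/2
  p_2/q_2 = 97/5
  p_3/q_3 = 233/12
  p_4/q_4 = 8951/461
  p_5/q_5 = 18135/934
  p_6/q_6 = 45221/2329
  p_7/q_7 = 108577/5592
q_6 = 2329 ≤ 4574 < 5592 = q_7, so the answer is 45221/2329.

45221/2329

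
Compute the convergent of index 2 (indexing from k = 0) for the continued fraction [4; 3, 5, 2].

Using pₖ = aₖpₖ₋₁ + pₖ₋₂, qₖ = aₖqₖ₋₁ + qₖ₋₂ (with p₋₁=1, p₋₂=0, q₋₁=0, q₋₂=1):
  k=0: a=4, p=4, q=1
  k=1: a=3, p=13, q=3
  k=2: a=5, p=69, q=16

69/16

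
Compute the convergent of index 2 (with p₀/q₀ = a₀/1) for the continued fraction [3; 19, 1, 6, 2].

Using pₖ = aₖpₖ₋₁ + pₖ₋₂, qₖ = aₖqₖ₋₁ + qₖ₋₂ (with p₋₁=1, p₋₂=0, q₋₁=0, q₋₂=1):
  k=0: a=3, p=3, q=1
  k=1: a=19, p=58, q=19
  k=2: a=1, p=61, q=20

61/20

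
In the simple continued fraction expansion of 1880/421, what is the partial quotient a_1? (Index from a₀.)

2

1880 = 4·421 + 196   →  a_0 = 4
421 = 2·196 + 29   →  a_1 = 2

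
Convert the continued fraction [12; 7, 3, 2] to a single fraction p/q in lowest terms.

Fold from the inside: start with 2/1.
  3 + 1/2 = 7/2
  7 + 2/7 = 51/7
  12 + 7/51 = 619/51

619/51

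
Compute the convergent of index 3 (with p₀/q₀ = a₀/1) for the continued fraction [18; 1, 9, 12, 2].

2287/121

Using pₖ = aₖpₖ₋₁ + pₖ₋₂, qₖ = aₖqₖ₋₁ + qₖ₋₂ (with p₋₁=1, p₋₂=0, q₋₁=0, q₋₂=1):
  k=0: a=18, p=18, q=1
  k=1: a=1, p=19, q=1
  k=2: a=9, p=189, q=10
  k=3: a=12, p=2287, q=121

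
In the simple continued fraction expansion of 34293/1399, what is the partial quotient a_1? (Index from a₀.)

34293 = 24·1399 + 717   →  a_0 = 24
1399 = 1·717 + 682   →  a_1 = 1

1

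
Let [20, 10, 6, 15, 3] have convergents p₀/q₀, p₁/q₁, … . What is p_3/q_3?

Using pₖ = aₖpₖ₋₁ + pₖ₋₂, qₖ = aₖqₖ₋₁ + qₖ₋₂ (with p₋₁=1, p₋₂=0, q₋₁=0, q₋₂=1):
  k=0: a=20, p=20, q=1
  k=1: a=10, p=201, q=10
  k=2: a=6, p=1226, q=61
  k=3: a=15, p=18591, q=925

18591/925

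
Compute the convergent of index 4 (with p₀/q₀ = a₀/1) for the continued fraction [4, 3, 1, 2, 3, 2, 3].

158/37

Using pₖ = aₖpₖ₋₁ + pₖ₋₂, qₖ = aₖqₖ₋₁ + qₖ₋₂ (with p₋₁=1, p₋₂=0, q₋₁=0, q₋₂=1):
  k=0: a=4, p=4, q=1
  k=1: a=3, p=13, q=3
  k=2: a=1, p=17, q=4
  k=3: a=2, p=47, q=11
  k=4: a=3, p=158, q=37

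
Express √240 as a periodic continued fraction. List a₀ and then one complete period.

a₀ = ⌊√240⌋ = 15.
With m₀=0, d₀=1 and mₖ₊₁ = dₖaₖ − mₖ, dₖ₊₁ = (n − mₖ₊₁²)/dₖ, aₖ₊₁ = ⌊(a₀+mₖ₊₁)/dₖ₊₁⌋:
  k=1: m=15, d=15, a=2
  k=2: m=15, d=1, a=30
d=1 and a=2a₀=30 at k=2, so the next step gives (m, d) = (15, 15) again — its k=1 value — and the period has length 2.

[15; 2, 30]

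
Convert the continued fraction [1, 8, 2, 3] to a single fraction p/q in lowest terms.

66/59

Fold from the inside: start with 3/1.
  2 + 1/3 = 7/3
  8 + 3/7 = 59/7
  1 + 7/59 = 66/59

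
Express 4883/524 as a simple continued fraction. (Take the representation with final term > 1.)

[9; 3, 7, 3, 1, 5]

4883 = 9·524 + 167
524 = 3·167 + 23
167 = 7·23 + 6
23 = 3·6 + 5
6 = 1·5 + 1
5 = 5·1 + 0  (stop)
So 4883/524 = [9; 3, 7, 3, 1, 5].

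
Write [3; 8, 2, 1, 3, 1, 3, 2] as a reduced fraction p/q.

Fold from the inside: start with 2/1.
  3 + 1/2 = 7/2
  1 + 2/7 = 9/7
  3 + 7/9 = 34/9
  1 + 9/34 = 43/34
  2 + 34/43 = 120/43
  8 + 43/120 = 1003/120
  3 + 120/1003 = 3129/1003

3129/1003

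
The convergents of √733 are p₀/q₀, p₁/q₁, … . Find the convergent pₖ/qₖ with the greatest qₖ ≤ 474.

9882/365

√733 = [27; 13, 1, 1, 13, 54, …] (period length 5).
Convergents:
  p_0/q_0 = 27/1
  p_1/q_1 = 352/13
  p_2/q_2 = 379/14
  p_3/q_3 = 731/27
  p_4/q_4 = 9882/365
  p_5/q_5 = 534359/19737
q_4 = 365 ≤ 474 < 19737 = q_5, so the answer is 9882/365.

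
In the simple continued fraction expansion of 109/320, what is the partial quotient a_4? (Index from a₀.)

1

109 = 0·320 + 109   →  a_0 = 0
320 = 2·109 + 102   →  a_1 = 2
109 = 1·102 + 7   →  a_2 = 1
102 = 14·7 + 4   →  a_3 = 14
7 = 1·4 + 3   →  a_4 = 1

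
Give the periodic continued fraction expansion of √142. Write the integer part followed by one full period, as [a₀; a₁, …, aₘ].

[11; 1, 10, 1, 22]

a₀ = ⌊√142⌋ = 11.
With m₀=0, d₀=1 and mₖ₊₁ = dₖaₖ − mₖ, dₖ₊₁ = (n − mₖ₊₁²)/dₖ, aₖ₊₁ = ⌊(a₀+mₖ₊₁)/dₖ₊₁⌋:
  k=1: m=11, d=21, a=1
  k=2: m=10, d=2, a=10
  k=3: m=10, d=21, a=1
  k=4: m=11, d=1, a=22
d=1 and a=2a₀=22 at k=4, so the next step gives (m, d) = (11, 21) again — its k=1 value — and the period has length 4.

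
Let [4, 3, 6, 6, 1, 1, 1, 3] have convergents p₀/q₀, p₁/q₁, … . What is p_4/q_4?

Using pₖ = aₖpₖ₋₁ + pₖ₋₂, qₖ = aₖqₖ₋₁ + qₖ₋₂ (with p₋₁=1, p₋₂=0, q₋₁=0, q₋₂=1):
  k=0: a=4, p=4, q=1
  k=1: a=3, p=13, q=3
  k=2: a=6, p=82, q=19
  k=3: a=6, p=505, q=117
  k=4: a=1, p=587, q=136

587/136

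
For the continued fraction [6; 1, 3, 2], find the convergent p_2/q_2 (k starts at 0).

27/4

Using pₖ = aₖpₖ₋₁ + pₖ₋₂, qₖ = aₖqₖ₋₁ + qₖ₋₂ (with p₋₁=1, p₋₂=0, q₋₁=0, q₋₂=1):
  k=0: a=6, p=6, q=1
  k=1: a=1, p=7, q=1
  k=2: a=3, p=27, q=4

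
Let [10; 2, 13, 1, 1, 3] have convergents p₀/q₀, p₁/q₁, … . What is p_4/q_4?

587/56

Using pₖ = aₖpₖ₋₁ + pₖ₋₂, qₖ = aₖqₖ₋₁ + qₖ₋₂ (with p₋₁=1, p₋₂=0, q₋₁=0, q₋₂=1):
  k=0: a=10, p=10, q=1
  k=1: a=2, p=21, q=2
  k=2: a=13, p=283, q=27
  k=3: a=1, p=304, q=29
  k=4: a=1, p=587, q=56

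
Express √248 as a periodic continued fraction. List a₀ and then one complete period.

a₀ = ⌊√248⌋ = 15.
With m₀=0, d₀=1 and mₖ₊₁ = dₖaₖ − mₖ, dₖ₊₁ = (n − mₖ₊₁²)/dₖ, aₖ₊₁ = ⌊(a₀+mₖ₊₁)/dₖ₊₁⌋:
  k=1: m=15, d=23, a=1
  k=2: m=8, d=8, a=2
  k=3: m=8, d=23, a=1
  k=4: m=15, d=1, a=30
d=1 and a=2a₀=30 at k=4, so the next step gives (m, d) = (15, 23) again — its k=1 value — and the period has length 4.

[15; 1, 2, 1, 30]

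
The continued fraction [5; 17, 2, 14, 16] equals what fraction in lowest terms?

41201/8147

Using pₖ = aₖpₖ₋₁ + pₖ₋₂ and qₖ = aₖqₖ₋₁ + qₖ₋₂:
  k=0: a=5, p=5, q=1
  k=1: a=17, p=86, q=17
  k=2: a=2, p=177, q=35
  k=3: a=14, p=2564, q=507
  k=4: a=16, p=41201, q=8147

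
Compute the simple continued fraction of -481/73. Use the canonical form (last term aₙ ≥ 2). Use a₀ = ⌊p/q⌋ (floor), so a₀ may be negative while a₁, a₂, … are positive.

-481 = -7·73 + 30
73 = 2·30 + 13
30 = 2·13 + 4
13 = 3·4 + 1
4 = 4·1 + 0  (stop)
So -481/73 = [-7; 2, 2, 3, 4].

[-7; 2, 2, 3, 4]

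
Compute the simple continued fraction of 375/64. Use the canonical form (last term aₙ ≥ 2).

[5; 1, 6, 9]

375 = 5×64 + 55
64 = 1×55 + 9
55 = 6×9 + 1
9 = 9×1 + 0  (stop)
So 375/64 = [5; 1, 6, 9].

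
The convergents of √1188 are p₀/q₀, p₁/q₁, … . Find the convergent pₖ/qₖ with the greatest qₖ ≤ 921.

√1188 = [34; 2, 7, 6, 7, 2, 68, …] (period length 6).
Convergents:
  p_0/q_0 = 34/1
  p_1/q_1 = 69/2
  p_2/q_2 = 517/15
  p_3/q_3 = 3171/92
  p_4/q_4 = 22714/659
  p_5/q_5 = 48599/1410
q_4 = 659 ≤ 921 < 1410 = q_5, so the answer is 22714/659.

22714/659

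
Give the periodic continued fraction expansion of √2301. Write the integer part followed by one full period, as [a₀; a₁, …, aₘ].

[47; 1, 30, 1, 94]

a₀ = ⌊√2301⌋ = 47.
With m₀=0, d₀=1 and mₖ₊₁ = dₖaₖ − mₖ, dₖ₊₁ = (n − mₖ₊₁²)/dₖ, aₖ₊₁ = ⌊(a₀+mₖ₊₁)/dₖ₊₁⌋:
  k=1: m=47, d=92, a=1
  k=2: m=45, d=3, a=30
  k=3: m=45, d=92, a=1
  k=4: m=47, d=1, a=94
d=1 and a=2a₀=94 at k=4, so the next step gives (m, d) = (47, 92) again — its k=1 value — and the period has length 4.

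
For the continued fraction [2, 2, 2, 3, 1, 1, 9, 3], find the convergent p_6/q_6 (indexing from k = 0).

899/373

Using pₖ = aₖpₖ₋₁ + pₖ₋₂, qₖ = aₖqₖ₋₁ + qₖ₋₂ (with p₋₁=1, p₋₂=0, q₋₁=0, q₋₂=1):
  k=0: a=2, p=2, q=1
  k=1: a=2, p=5, q=2
  k=2: a=2, p=12, q=5
  k=3: a=3, p=41, q=17
  k=4: a=1, p=53, q=22
  k=5: a=1, p=94, q=39
  k=6: a=9, p=899, q=373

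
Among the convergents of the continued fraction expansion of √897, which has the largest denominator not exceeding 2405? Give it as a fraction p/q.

√897 = [29; 1, 18, 1, 58, …] (period length 4).
Convergents:
  p_0/q_0 = 29/1
  p_1/q_1 = 30/1
  p_2/q_2 = 569/19
  p_3/q_3 = 599/20
  p_4/q_4 = 35311/1179
  p_5/q_5 = 35910/1199
  p_6/q_6 = 681691/22761
q_5 = 1199 ≤ 2405 < 22761 = q_6, so the answer is 35910/1199.

35910/1199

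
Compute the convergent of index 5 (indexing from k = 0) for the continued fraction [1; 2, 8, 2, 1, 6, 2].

521/354

Using pₖ = aₖpₖ₋₁ + pₖ₋₂, qₖ = aₖqₖ₋₁ + qₖ₋₂ (with p₋₁=1, p₋₂=0, q₋₁=0, q₋₂=1):
  k=0: a=1, p=1, q=1
  k=1: a=2, p=3, q=2
  k=2: a=8, p=25, q=17
  k=3: a=2, p=53, q=36
  k=4: a=1, p=78, q=53
  k=5: a=6, p=521, q=354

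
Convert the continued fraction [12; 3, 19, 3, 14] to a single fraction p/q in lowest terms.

Using pₖ = aₖpₖ₋₁ + pₖ₋₂ and qₖ = aₖqₖ₋₁ + qₖ₋₂:
  k=0: a=12, p=12, q=1
  k=1: a=3, p=37, q=3
  k=2: a=19, p=715, q=58
  k=3: a=3, p=2182, q=177
  k=4: a=14, p=31263, q=2536

31263/2536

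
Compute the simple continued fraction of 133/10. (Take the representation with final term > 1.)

133 = 13*10 + 3
10 = 3*3 + 1
3 = 3*1 + 0  (stop)
So 133/10 = [13; 3, 3].

[13; 3, 3]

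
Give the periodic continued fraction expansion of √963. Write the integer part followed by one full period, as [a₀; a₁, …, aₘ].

[31; 31, 62]

a₀ = ⌊√963⌋ = 31.
With m₀=0, d₀=1 and mₖ₊₁ = dₖaₖ − mₖ, dₖ₊₁ = (n − mₖ₊₁²)/dₖ, aₖ₊₁ = ⌊(a₀+mₖ₊₁)/dₖ₊₁⌋:
  k=1: m=31, d=2, a=31
  k=2: m=31, d=1, a=62
d=1 and a=2a₀=62 at k=2, so the next step gives (m, d) = (31, 2) again — its k=1 value — and the period has length 2.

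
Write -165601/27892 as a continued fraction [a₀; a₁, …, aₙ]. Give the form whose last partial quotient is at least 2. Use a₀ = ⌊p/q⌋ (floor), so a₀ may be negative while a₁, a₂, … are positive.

[-6; 15, 1, 13, 8, 3, 1, 3]

-165601 = -6×27892 + 1751
27892 = 15×1751 + 1627
1751 = 1×1627 + 124
1627 = 13×124 + 15
124 = 8×15 + 4
15 = 3×4 + 3
4 = 1×3 + 1
3 = 3×1 + 0  (stop)
So -165601/27892 = [-6; 15, 1, 13, 8, 3, 1, 3].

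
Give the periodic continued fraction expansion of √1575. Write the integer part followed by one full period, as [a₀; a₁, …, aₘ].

[39; 1, 2, 5, 2, 1, 78]

a₀ = ⌊√1575⌋ = 39.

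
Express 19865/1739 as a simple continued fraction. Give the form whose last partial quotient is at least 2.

19865 = 11*1739 + 736
1739 = 2*736 + 267
736 = 2*267 + 202
267 = 1*202 + 65
202 = 3*65 + 7
65 = 9*7 + 2
7 = 3*2 + 1
2 = 2*1 + 0  (stop)
So 19865/1739 = [11; 2, 2, 1, 3, 9, 3, 2].

[11; 2, 2, 1, 3, 9, 3, 2]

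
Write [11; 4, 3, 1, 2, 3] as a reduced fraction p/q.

1775/158

Using pₖ = aₖpₖ₋₁ + pₖ₋₂ and qₖ = aₖqₖ₋₁ + qₖ₋₂:
  k=0: a=11, p=11, q=1
  k=1: a=4, p=45, q=4
  k=2: a=3, p=146, q=13
  k=3: a=1, p=191, q=17
  k=4: a=2, p=528, q=47
  k=5: a=3, p=1775, q=158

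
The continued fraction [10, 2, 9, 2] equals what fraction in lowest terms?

Fold from the inside: start with 2/1.
  9 + 1/2 = 19/2
  2 + 2/19 = 40/19
  10 + 19/40 = 419/40

419/40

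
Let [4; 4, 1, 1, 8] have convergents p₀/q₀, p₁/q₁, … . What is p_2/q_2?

Using pₖ = aₖpₖ₋₁ + pₖ₋₂, qₖ = aₖqₖ₋₁ + qₖ₋₂ (with p₋₁=1, p₋₂=0, q₋₁=0, q₋₂=1):
  k=0: a=4, p=4, q=1
  k=1: a=4, p=17, q=4
  k=2: a=1, p=21, q=5

21/5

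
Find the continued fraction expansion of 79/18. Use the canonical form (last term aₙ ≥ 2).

[4; 2, 1, 1, 3]

79 = 4·18 + 7
18 = 2·7 + 4
7 = 1·4 + 3
4 = 1·3 + 1
3 = 3·1 + 0  (stop)
So 79/18 = [4; 2, 1, 1, 3].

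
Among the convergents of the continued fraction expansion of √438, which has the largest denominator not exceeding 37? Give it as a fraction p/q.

293/14

√438 = [20; 1, 12, 1, 40, …] (period length 4).
Convergents:
  p_0/q_0 = 20/1
  p_1/q_1 = 21/1
  p_2/q_2 = 272/13
  p_3/q_3 = 293/14
  p_4/q_4 = 11992/573
q_3 = 14 ≤ 37 < 573 = q_4, so the answer is 293/14.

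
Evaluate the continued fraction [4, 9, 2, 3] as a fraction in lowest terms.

Fold from the inside: start with 3/1.
  2 + 1/3 = 7/3
  9 + 3/7 = 66/7
  4 + 7/66 = 271/66

271/66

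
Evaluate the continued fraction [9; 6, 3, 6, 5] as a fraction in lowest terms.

5669/619

Fold from the inside: start with 5/1.
  6 + 1/5 = 31/5
  3 + 5/31 = 98/31
  6 + 31/98 = 619/98
  9 + 98/619 = 5669/619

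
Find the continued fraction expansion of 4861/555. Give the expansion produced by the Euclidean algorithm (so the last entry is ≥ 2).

[8; 1, 3, 7, 19]

4861 = 8·555 + 421
555 = 1·421 + 134
421 = 3·134 + 19
134 = 7·19 + 1
19 = 19·1 + 0  (stop)
So 4861/555 = [8; 1, 3, 7, 19].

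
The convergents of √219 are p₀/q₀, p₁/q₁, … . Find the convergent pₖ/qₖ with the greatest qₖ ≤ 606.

√219 = [14; 1, 3, 1, 28, …] (period length 4).
Convergents:
  p_0/q_0 = 14/1
  p_1/q_1 = 15/1
  p_2/q_2 = 59/4
  p_3/q_3 = 74/5
  p_4/q_4 = 2131/144
  p_5/q_5 = 2205/149
  p_6/q_6 = 8746/591
  p_7/q_7 = 10951/740
q_6 = 591 ≤ 606 < 740 = q_7, so the answer is 8746/591.

8746/591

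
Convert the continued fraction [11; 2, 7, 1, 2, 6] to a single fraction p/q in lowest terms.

3567/311

Fold from the inside: start with 6/1.
  2 + 1/6 = 13/6
  1 + 6/13 = 19/13
  7 + 13/19 = 146/19
  2 + 19/146 = 311/146
  11 + 146/311 = 3567/311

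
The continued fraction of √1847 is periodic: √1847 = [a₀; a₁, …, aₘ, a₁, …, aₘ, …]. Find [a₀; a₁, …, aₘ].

[42; 1, 41, 1, 84]

a₀ = ⌊√1847⌋ = 42.
With m₀=0, d₀=1 and mₖ₊₁ = dₖaₖ − mₖ, dₖ₊₁ = (n − mₖ₊₁²)/dₖ, aₖ₊₁ = ⌊(a₀+mₖ₊₁)/dₖ₊₁⌋:
  k=1: m=42, d=83, a=1
  k=2: m=41, d=2, a=41
  k=3: m=41, d=83, a=1
  k=4: m=42, d=1, a=84
d=1 and a=2a₀=84 at k=4, so the next step gives (m, d) = (42, 83) again — its k=1 value — and the period has length 4.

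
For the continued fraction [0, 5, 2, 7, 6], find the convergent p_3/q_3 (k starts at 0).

15/82

Using pₖ = aₖpₖ₋₁ + pₖ₋₂, qₖ = aₖqₖ₋₁ + qₖ₋₂ (with p₋₁=1, p₋₂=0, q₋₁=0, q₋₂=1):
  k=0: a=0, p=0, q=1
  k=1: a=5, p=1, q=5
  k=2: a=2, p=2, q=11
  k=3: a=7, p=15, q=82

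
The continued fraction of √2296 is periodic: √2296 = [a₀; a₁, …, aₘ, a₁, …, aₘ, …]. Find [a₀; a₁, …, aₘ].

[47; 1, 10, 1, 94]

a₀ = ⌊√2296⌋ = 47.
With m₀=0, d₀=1 and mₖ₊₁ = dₖaₖ − mₖ, dₖ₊₁ = (n − mₖ₊₁²)/dₖ, aₖ₊₁ = ⌊(a₀+mₖ₊₁)/dₖ₊₁⌋:
  k=1: m=47, d=87, a=1
  k=2: m=40, d=8, a=10
  k=3: m=40, d=87, a=1
  k=4: m=47, d=1, a=94
d=1 and a=2a₀=94 at k=4, so the next step gives (m, d) = (47, 87) again — its k=1 value — and the period has length 4.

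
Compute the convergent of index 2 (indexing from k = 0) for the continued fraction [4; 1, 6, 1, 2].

34/7

Using pₖ = aₖpₖ₋₁ + pₖ₋₂, qₖ = aₖqₖ₋₁ + qₖ₋₂ (with p₋₁=1, p₋₂=0, q₋₁=0, q₋₂=1):
  k=0: a=4, p=4, q=1
  k=1: a=1, p=5, q=1
  k=2: a=6, p=34, q=7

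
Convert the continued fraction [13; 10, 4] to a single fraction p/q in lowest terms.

537/41

Fold from the inside: start with 4/1.
  10 + 1/4 = 41/4
  13 + 4/41 = 537/41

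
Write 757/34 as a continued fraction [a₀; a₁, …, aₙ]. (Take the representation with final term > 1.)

[22; 3, 1, 3, 2]

757 = 22·34 + 9
34 = 3·9 + 7
9 = 1·7 + 2
7 = 3·2 + 1
2 = 2·1 + 0  (stop)
So 757/34 = [22; 3, 1, 3, 2].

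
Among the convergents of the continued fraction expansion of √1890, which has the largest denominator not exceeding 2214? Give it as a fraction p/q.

√1890 = [43; 2, 9, 6, 9, 2, 86, …] (period length 6).
Convergents:
  p_0/q_0 = 43/1
  p_1/q_1 = 87/2
  p_2/q_2 = 826/19
  p_3/q_3 = 5043/116
  p_4/q_4 = 46213/1063
  p_5/q_5 = 97469/2242
q_4 = 1063 ≤ 2214 < 2242 = q_5, so the answer is 46213/1063.

46213/1063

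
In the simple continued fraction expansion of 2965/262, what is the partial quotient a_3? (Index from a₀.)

2965 = 11·262 + 83   →  a_0 = 11
262 = 3·83 + 13   →  a_1 = 3
83 = 6·13 + 5   →  a_2 = 6
13 = 2·5 + 3   →  a_3 = 2

2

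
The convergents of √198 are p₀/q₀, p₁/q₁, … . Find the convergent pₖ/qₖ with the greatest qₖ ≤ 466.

√198 = [14; 14, 28, …] (period length 2).
Convergents:
  p_0/q_0 = 14/1
  p_1/q_1 = 197/14
  p_2/q_2 = 5530/393
  p_3/q_3 = 77617/5516
q_2 = 393 ≤ 466 < 5516 = q_3, so the answer is 5530/393.

5530/393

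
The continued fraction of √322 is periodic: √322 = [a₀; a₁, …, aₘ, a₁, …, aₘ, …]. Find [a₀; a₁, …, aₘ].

[17; 1, 16, 1, 34]

a₀ = ⌊√322⌋ = 17.
With m₀=0, d₀=1 and mₖ₊₁ = dₖaₖ − mₖ, dₖ₊₁ = (n − mₖ₊₁²)/dₖ, aₖ₊₁ = ⌊(a₀+mₖ₊₁)/dₖ₊₁⌋:
  k=1: m=17, d=33, a=1
  k=2: m=16, d=2, a=16
  k=3: m=16, d=33, a=1
  k=4: m=17, d=1, a=34
d=1 and a=2a₀=34 at k=4, so the next step gives (m, d) = (17, 33) again — its k=1 value — and the period has length 4.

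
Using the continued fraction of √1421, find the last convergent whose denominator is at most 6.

√1421 = [37; 1, 2, 3, 2, 3, 2, 1, 74, …] (period length 8).
Convergents:
  p_0/q_0 = 37/1
  p_1/q_1 = 38/1
  p_2/q_2 = 113/3
  p_3/q_3 = 377/10
q_2 = 3 ≤ 6 < 10 = q_3, so the answer is 113/3.

113/3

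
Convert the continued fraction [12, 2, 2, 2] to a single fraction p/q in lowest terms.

Fold from the inside: start with 2/1.
  2 + 1/2 = 5/2
  2 + 2/5 = 12/5
  12 + 5/12 = 149/12

149/12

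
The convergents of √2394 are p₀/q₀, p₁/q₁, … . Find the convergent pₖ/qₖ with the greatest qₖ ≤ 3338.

67081/1371

√2394 = [48; 1, 12, 1, 96, …] (period length 4).
Convergents:
  p_0/q_0 = 48/1
  p_1/q_1 = 49/1
  p_2/q_2 = 636/13
  p_3/q_3 = 685/14
  p_4/q_4 = 66396/1357
  p_5/q_5 = 67081/1371
  p_6/q_6 = 871368/17809
q_5 = 1371 ≤ 3338 < 17809 = q_6, so the answer is 67081/1371.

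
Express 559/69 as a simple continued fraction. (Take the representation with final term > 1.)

559 = 8·69 + 7
69 = 9·7 + 6
7 = 1·6 + 1
6 = 6·1 + 0  (stop)
So 559/69 = [8; 9, 1, 6].

[8; 9, 1, 6]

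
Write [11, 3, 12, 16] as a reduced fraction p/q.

6738/595

Using pₖ = aₖpₖ₋₁ + pₖ₋₂ and qₖ = aₖqₖ₋₁ + qₖ₋₂:
  k=0: a=11, p=11, q=1
  k=1: a=3, p=34, q=3
  k=2: a=12, p=419, q=37
  k=3: a=16, p=6738, q=595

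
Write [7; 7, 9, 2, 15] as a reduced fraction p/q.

Fold from the inside: start with 15/1.
  2 + 1/15 = 31/15
  9 + 15/31 = 294/31
  7 + 31/294 = 2089/294
  7 + 294/2089 = 14917/2089

14917/2089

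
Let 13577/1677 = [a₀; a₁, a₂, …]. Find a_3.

13577 = 8·1677 + 161   →  a_0 = 8
1677 = 10·161 + 67   →  a_1 = 10
161 = 2·67 + 27   →  a_2 = 2
67 = 2·27 + 13   →  a_3 = 2

2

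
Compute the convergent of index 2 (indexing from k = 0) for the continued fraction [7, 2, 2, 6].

37/5

Using pₖ = aₖpₖ₋₁ + pₖ₋₂, qₖ = aₖqₖ₋₁ + qₖ₋₂ (with p₋₁=1, p₋₂=0, q₋₁=0, q₋₂=1):
  k=0: a=7, p=7, q=1
  k=1: a=2, p=15, q=2
  k=2: a=2, p=37, q=5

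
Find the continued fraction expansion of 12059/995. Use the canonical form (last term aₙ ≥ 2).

[12; 8, 2, 1, 3, 3, 3]

12059 = 12×995 + 119
995 = 8×119 + 43
119 = 2×43 + 33
43 = 1×33 + 10
33 = 3×10 + 3
10 = 3×3 + 1
3 = 3×1 + 0  (stop)
So 12059/995 = [12; 8, 2, 1, 3, 3, 3].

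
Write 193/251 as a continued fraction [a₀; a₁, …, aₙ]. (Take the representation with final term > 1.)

[0; 1, 3, 3, 19]

193 = 0×251 + 193
251 = 1×193 + 58
193 = 3×58 + 19
58 = 3×19 + 1
19 = 19×1 + 0  (stop)
So 193/251 = [0; 1, 3, 3, 19].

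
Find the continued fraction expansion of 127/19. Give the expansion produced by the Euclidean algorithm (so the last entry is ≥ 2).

[6; 1, 2, 6]

127 = 6·19 + 13
19 = 1·13 + 6
13 = 2·6 + 1
6 = 6·1 + 0  (stop)
So 127/19 = [6; 1, 2, 6].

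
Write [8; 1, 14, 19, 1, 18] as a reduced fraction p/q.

Using pₖ = aₖpₖ₋₁ + pₖ₋₂ and qₖ = aₖqₖ₋₁ + qₖ₋₂:
  k=0: a=8, p=8, q=1
  k=1: a=1, p=9, q=1
  k=2: a=14, p=134, q=15
  k=3: a=19, p=2555, q=286
  k=4: a=1, p=2689, q=301
  k=5: a=18, p=50957, q=5704

50957/5704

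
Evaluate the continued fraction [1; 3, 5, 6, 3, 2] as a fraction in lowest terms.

Fold from the inside: start with 2/1.
  3 + 1/2 = 7/2
  6 + 2/7 = 44/7
  5 + 7/44 = 227/44
  3 + 44/227 = 725/227
  1 + 227/725 = 952/725

952/725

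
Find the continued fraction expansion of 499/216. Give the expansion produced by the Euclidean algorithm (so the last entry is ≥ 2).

[2; 3, 4, 2, 7]

499 = 2*216 + 67
216 = 3*67 + 15
67 = 4*15 + 7
15 = 2*7 + 1
7 = 7*1 + 0  (stop)
So 499/216 = [2; 3, 4, 2, 7].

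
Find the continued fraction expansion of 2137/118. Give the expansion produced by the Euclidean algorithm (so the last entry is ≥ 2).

2137 = 18*118 + 13
118 = 9*13 + 1
13 = 13*1 + 0  (stop)
So 2137/118 = [18; 9, 13].

[18; 9, 13]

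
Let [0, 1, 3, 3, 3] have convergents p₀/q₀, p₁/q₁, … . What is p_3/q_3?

Using pₖ = aₖpₖ₋₁ + pₖ₋₂, qₖ = aₖqₖ₋₁ + qₖ₋₂ (with p₋₁=1, p₋₂=0, q₋₁=0, q₋₂=1):
  k=0: a=0, p=0, q=1
  k=1: a=1, p=1, q=1
  k=2: a=3, p=3, q=4
  k=3: a=3, p=10, q=13

10/13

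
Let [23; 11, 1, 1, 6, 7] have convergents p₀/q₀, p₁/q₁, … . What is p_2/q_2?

277/12

Using pₖ = aₖpₖ₋₁ + pₖ₋₂, qₖ = aₖqₖ₋₁ + qₖ₋₂ (with p₋₁=1, p₋₂=0, q₋₁=0, q₋₂=1):
  k=0: a=23, p=23, q=1
  k=1: a=11, p=254, q=11
  k=2: a=1, p=277, q=12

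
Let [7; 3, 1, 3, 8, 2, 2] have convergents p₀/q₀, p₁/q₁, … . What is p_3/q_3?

109/15

Using pₖ = aₖpₖ₋₁ + pₖ₋₂, qₖ = aₖqₖ₋₁ + qₖ₋₂ (with p₋₁=1, p₋₂=0, q₋₁=0, q₋₂=1):
  k=0: a=7, p=7, q=1
  k=1: a=3, p=22, q=3
  k=2: a=1, p=29, q=4
  k=3: a=3, p=109, q=15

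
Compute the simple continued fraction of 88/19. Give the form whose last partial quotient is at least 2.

88 = 4·19 + 12
19 = 1·12 + 7
12 = 1·7 + 5
7 = 1·5 + 2
5 = 2·2 + 1
2 = 2·1 + 0  (stop)
So 88/19 = [4; 1, 1, 1, 2, 2].

[4; 1, 1, 1, 2, 2]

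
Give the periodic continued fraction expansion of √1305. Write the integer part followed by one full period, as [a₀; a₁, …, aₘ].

a₀ = ⌊√1305⌋ = 36.
With m₀=0, d₀=1 and mₖ₊₁ = dₖaₖ − mₖ, dₖ₊₁ = (n − mₖ₊₁²)/dₖ, aₖ₊₁ = ⌊(a₀+mₖ₊₁)/dₖ₊₁⌋:
  k=1: m=36, d=9, a=8
  k=2: m=36, d=1, a=72
d=1 and a=2a₀=72 at k=2, so the next step gives (m, d) = (36, 9) again — its k=1 value — and the period has length 2.

[36; 8, 72]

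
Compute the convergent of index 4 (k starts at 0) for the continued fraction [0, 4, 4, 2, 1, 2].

Using pₖ = aₖpₖ₋₁ + pₖ₋₂, qₖ = aₖqₖ₋₁ + qₖ₋₂ (with p₋₁=1, p₋₂=0, q₋₁=0, q₋₂=1):
  k=0: a=0, p=0, q=1
  k=1: a=4, p=1, q=4
  k=2: a=4, p=4, q=17
  k=3: a=2, p=9, q=38
  k=4: a=1, p=13, q=55

13/55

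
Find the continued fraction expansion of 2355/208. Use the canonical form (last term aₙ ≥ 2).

2355 = 11×208 + 67
208 = 3×67 + 7
67 = 9×7 + 4
7 = 1×4 + 3
4 = 1×3 + 1
3 = 3×1 + 0  (stop)
So 2355/208 = [11; 3, 9, 1, 1, 3].

[11; 3, 9, 1, 1, 3]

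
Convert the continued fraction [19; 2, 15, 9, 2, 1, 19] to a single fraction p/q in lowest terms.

Fold from the inside: start with 19/1.
  1 + 1/19 = 20/19
  2 + 19/20 = 59/20
  9 + 20/59 = 551/59
  15 + 59/551 = 8324/551
  2 + 551/8324 = 17199/8324
  19 + 8324/17199 = 335105/17199

335105/17199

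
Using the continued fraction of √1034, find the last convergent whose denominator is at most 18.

√1034 = [32; 6, 2, 2, 2, 6, 64, …] (period length 6).
Convergents:
  p_0/q_0 = 32/1
  p_1/q_1 = 193/6
  p_2/q_2 = 418/13
  p_3/q_3 = 1029/32
q_2 = 13 ≤ 18 < 32 = q_3, so the answer is 418/13.

418/13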